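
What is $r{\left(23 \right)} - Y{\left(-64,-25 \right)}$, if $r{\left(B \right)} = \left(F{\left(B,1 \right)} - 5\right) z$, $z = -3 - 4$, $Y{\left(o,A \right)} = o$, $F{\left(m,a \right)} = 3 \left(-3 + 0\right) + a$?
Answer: $155$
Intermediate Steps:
$F{\left(m,a \right)} = -9 + a$ ($F{\left(m,a \right)} = 3 \left(-3\right) + a = -9 + a$)
$z = -7$ ($z = -3 - 4 = -7$)
$r{\left(B \right)} = 91$ ($r{\left(B \right)} = \left(\left(-9 + 1\right) - 5\right) \left(-7\right) = \left(-8 - 5\right) \left(-7\right) = \left(-13\right) \left(-7\right) = 91$)
$r{\left(23 \right)} - Y{\left(-64,-25 \right)} = 91 - -64 = 91 + 64 = 155$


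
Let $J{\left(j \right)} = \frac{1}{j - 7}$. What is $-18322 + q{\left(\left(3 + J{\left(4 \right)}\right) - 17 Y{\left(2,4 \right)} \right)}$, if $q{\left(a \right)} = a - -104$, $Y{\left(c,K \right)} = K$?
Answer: $- \frac{54850}{3} \approx -18283.0$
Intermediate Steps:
$J{\left(j \right)} = \frac{1}{-7 + j}$
$q{\left(a \right)} = 104 + a$ ($q{\left(a \right)} = a + 104 = 104 + a$)
$-18322 + q{\left(\left(3 + J{\left(4 \right)}\right) - 17 Y{\left(2,4 \right)} \right)} = -18322 + \left(104 + \left(\left(3 + \frac{1}{-7 + 4}\right) - 68\right)\right) = -18322 + \left(104 - \left(65 + \frac{1}{3}\right)\right) = -18322 + \left(104 + \left(\left(3 - \frac{1}{3}\right) - 68\right)\right) = -18322 + \left(104 + \left(\frac{8}{3} - 68\right)\right) = -18322 + \left(104 - \frac{196}{3}\right) = -18322 + \frac{116}{3} = - \frac{54850}{3}$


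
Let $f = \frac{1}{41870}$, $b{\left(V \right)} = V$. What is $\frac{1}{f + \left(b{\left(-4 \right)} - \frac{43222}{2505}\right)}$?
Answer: $- \frac{20976870}{445848007} \approx -0.047049$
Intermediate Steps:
$f = \frac{1}{41870} \approx 2.3883 \cdot 10^{-5}$
$\frac{1}{f + \left(b{\left(-4 \right)} - \frac{43222}{2505}\right)} = \frac{1}{\frac{1}{41870} - \left(4 + \frac{43222}{2505}\right)} = \frac{1}{\frac{1}{41870} - \left(4 + 43222 \cdot \frac{1}{2505}\right)} = \frac{1}{\frac{1}{41870} - \frac{53242}{2505}} = \frac{1}{- \frac{445848007}{20976870}} = - \frac{20976870}{445848007}$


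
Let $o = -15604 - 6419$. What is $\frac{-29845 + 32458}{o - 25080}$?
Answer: $- \frac{871}{15701} \approx -0.055474$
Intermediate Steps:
$o = -22023$
$\frac{-29845 + 32458}{o - 25080} = \frac{-29845 + 32458}{-22023 - 25080} = \frac{2613}{-47103} = 2613 \left(- \frac{1}{47103}\right) = - \frac{871}{15701}$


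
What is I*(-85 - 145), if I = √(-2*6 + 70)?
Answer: -230*√58 ≈ -1751.6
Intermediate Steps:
I = √58 (I = √(-12 + 70) = √58 ≈ 7.6158)
I*(-85 - 145) = √58*(-85 - 145) = √58*(-230) = -230*√58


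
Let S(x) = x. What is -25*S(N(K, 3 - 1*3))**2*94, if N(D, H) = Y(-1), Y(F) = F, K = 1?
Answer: -2350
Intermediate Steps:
N(D, H) = -1
-25*S(N(K, 3 - 1*3))**2*94 = -25*(-1)**2*94 = -25*1*94 = -25*94 = -2350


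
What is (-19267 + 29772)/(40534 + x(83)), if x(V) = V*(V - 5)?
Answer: 10505/47008 ≈ 0.22347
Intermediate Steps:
x(V) = V*(-5 + V)
(-19267 + 29772)/(40534 + x(83)) = (-19267 + 29772)/(40534 + 83*(-5 + 83)) = 10505/(40534 + 83*78) = 10505/(40534 + 6474) = 10505/47008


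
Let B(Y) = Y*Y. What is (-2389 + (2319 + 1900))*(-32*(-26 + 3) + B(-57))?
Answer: 7292550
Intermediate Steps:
B(Y) = Y**2
(-2389 + (2319 + 1900))*(-32*(-26 + 3) + B(-57)) = (-2389 + (2319 + 1900))*(-32*(-26 + 3) + (-57)**2) = (-2389 + 4219)*(-32*(-23) + 3249) = 1830*(736 + 3249) = 1830*3985 = 7292550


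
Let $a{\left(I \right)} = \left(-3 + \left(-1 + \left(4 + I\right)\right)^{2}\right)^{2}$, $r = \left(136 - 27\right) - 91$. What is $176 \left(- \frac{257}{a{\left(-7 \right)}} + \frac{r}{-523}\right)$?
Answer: $- \frac{24191728}{88387} \approx -273.7$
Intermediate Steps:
$r = 18$ ($r = 109 - 91 = 18$)
$a{\left(I \right)} = \left(-3 + \left(3 + I\right)^{2}\right)^{2}$
$176 \left(- \frac{257}{a{\left(-7 \right)}} + \frac{r}{-523}\right) = 176 \left(- \frac{257}{\left(-3 + \left(3 - 7\right)^{2}\right)^{2}} + \frac{18}{-523}\right) = 176 \left(- \frac{257}{\left(-3 + \left(-4\right)^{2}\right)^{2}} + 18 \left(- \frac{1}{523}\right)\right) = 176 \left(- \frac{257}{\left(-3 + 16\right)^{2}} - \frac{18}{523}\right) = 176 \left(- \frac{257}{13^{2}} - \frac{18}{523}\right) = 176 \left(- \frac{257}{169} - \frac{18}{523}\right) = 176 \left(- \frac{137453}{88387}\right) = - \frac{24191728}{88387}$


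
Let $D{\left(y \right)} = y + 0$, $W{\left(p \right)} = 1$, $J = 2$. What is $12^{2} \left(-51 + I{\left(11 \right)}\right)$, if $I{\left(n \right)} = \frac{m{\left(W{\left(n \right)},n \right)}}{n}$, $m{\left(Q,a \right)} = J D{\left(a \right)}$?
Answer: $-7056$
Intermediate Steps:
$D{\left(y \right)} = y$
$m{\left(Q,a \right)} = 2 a$
$I{\left(n \right)} = 2$ ($I{\left(n \right)} = \frac{2 n}{n} = 2$)
$12^{2} \left(-51 + I{\left(11 \right)}\right) = 12^{2} \left(-51 + 2\right) = 144 \left(-49\right) = -7056$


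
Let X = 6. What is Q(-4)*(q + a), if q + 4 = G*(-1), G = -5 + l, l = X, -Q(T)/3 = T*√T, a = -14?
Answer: -456*I ≈ -456.0*I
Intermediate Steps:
Q(T) = -3*T^(3/2) (Q(T) = -3*T*√T = -3*T^(3/2))
l = 6
G = 1 (G = -5 + 6 = 1)
q = -5 (q = -4 + 1*(-1) = -4 - 1 = -5)
Q(-4)*(q + a) = (-(-24)*I)*(-5 - 14) = -(-24)*I*(-19) = (24*I)*(-19) = -456*I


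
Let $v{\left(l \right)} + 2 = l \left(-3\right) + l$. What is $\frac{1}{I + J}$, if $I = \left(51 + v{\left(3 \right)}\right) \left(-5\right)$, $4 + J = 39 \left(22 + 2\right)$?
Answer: $\frac{1}{717} \approx 0.0013947$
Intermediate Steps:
$v{\left(l \right)} = -2 - 2 l$ ($v{\left(l \right)} = -2 + \left(l \left(-3\right) + l\right) = -2 + \left(- 3 l + l\right) = -2 - 2 l$)
$J = 932$ ($J = -4 + 39 \left(22 + 2\right) = -4 + 39 \cdot 24 = -4 + 936 = 932$)
$I = -215$ ($I = \left(51 - 8\right) \left(-5\right) = 43 \left(-5\right) = -215$)
$\frac{1}{I + J} = \frac{1}{-215 + 932} = \frac{1}{717}$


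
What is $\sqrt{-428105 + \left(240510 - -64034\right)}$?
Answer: $3 i \sqrt{13729} \approx 351.51 i$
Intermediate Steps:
$\sqrt{-428105 + \left(240510 - -64034\right)} = \sqrt{-428105 + \left(240510 + 64034\right)} = \sqrt{-428105 + 304544} = \sqrt{-123561} = 3 i \sqrt{13729}$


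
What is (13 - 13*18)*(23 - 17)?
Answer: -1326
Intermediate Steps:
(13 - 13*18)*(23 - 17) = (13 - 234)*6 = -221*6 = -1326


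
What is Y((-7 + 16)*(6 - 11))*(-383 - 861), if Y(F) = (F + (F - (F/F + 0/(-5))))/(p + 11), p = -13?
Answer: -56602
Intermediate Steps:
Y(F) = ½ - F (Y(F) = (F + (F - (F/F + 0/(-5))))/(-13 + 11) = (F + (F - (1 + 0*(-⅕))))/(-2) = (F + (F - (1 + 0)))*(-½) = (F + (F - 1*1))*(-½) = (F + (F - 1))*(-½) = (F + (-1 + F))*(-½) = (-1 + 2*F)*(-½) = ½ - F)
Y((-7 + 16)*(6 - 11))*(-383 - 861) = (½ - (-7 + 16)*(6 - 11))*(-383 - 861) = (½ - 9*(-5))*(-1244) = (½ - 1*(-45))*(-1244) = (½ + 45)*(-1244) = (91/2)*(-1244) = -56602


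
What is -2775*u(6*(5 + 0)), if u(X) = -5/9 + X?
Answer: -245125/3 ≈ -81708.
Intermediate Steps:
u(X) = -5/9 + X (u(X) = -5*⅑ + X = -5/9 + X)
-2775*u(6*(5 + 0)) = -2775*(-5/9 + 6*(5 + 0)) = -2775*(-5/9 + 6*5) = -2775*(-5/9 + 30) = -2775*265/9 = -245125/3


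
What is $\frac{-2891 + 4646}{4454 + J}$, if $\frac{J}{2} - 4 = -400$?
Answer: $\frac{1755}{3662} \approx 0.47925$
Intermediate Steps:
$J = -792$ ($J = 8 + 2 \left(-400\right) = 8 - 800 = -792$)
$\frac{-2891 + 4646}{4454 + J} = \frac{-2891 + 4646}{4454 - 792} = \frac{1755}{3662}$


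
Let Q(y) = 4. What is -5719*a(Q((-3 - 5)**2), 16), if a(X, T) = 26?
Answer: -148694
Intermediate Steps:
-5719*a(Q((-3 - 5)**2), 16) = -5719*26 = -148694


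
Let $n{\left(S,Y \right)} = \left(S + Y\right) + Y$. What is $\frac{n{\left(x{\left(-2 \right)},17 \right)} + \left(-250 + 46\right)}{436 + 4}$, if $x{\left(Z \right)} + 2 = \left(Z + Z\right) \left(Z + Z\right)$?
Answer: $- \frac{39}{110} \approx -0.35455$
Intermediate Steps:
$x{\left(Z \right)} = -2 + 4 Z^{2}$ ($x{\left(Z \right)} = -2 + \left(Z + Z\right) \left(Z + Z\right) = -2 + 2 Z 2 Z = -2 + 4 Z^{2}$)
$n{\left(S,Y \right)} = S + 2 Y$
$\frac{n{\left(x{\left(-2 \right)},17 \right)} + \left(-250 + 46\right)}{436 + 4} = \frac{\left(\left(-2 + 4 \left(-2\right)^{2}\right) + 2 \cdot 17\right) + \left(-250 + 46\right)}{436 + 4} = \frac{\left(\left(-2 + 4 \cdot 4\right) + 34\right) - 204}{440} = \left(\left(\left(-2 + 16\right) + 34\right) - 204\right) \frac{1}{440} = \left(\left(14 + 34\right) - 204\right) \frac{1}{440} = \left(48 - 204\right) \frac{1}{440} = \left(-156\right) \frac{1}{440} = - \frac{39}{110}$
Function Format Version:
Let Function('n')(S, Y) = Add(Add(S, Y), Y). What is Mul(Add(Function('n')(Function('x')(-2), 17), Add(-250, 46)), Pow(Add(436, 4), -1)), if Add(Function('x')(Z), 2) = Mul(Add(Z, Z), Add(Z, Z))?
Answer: Rational(-39, 110) ≈ -0.35455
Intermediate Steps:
Function('x')(Z) = Add(-2, Mul(4, Pow(Z, 2))) (Function('x')(Z) = Add(-2, Mul(Add(Z, Z), Add(Z, Z))) = Add(-2, Mul(Mul(2, Z), Mul(2, Z))) = Add(-2, Mul(4, Pow(Z, 2))))
Function('n')(S, Y) = Add(S, Mul(2, Y))
Mul(Add(Function('n')(Function('x')(-2), 17), Add(-250, 46)), Pow(Add(436, 4), -1)) = Mul(Add(Add(Add(-2, Mul(4, Pow(-2, 2))), Mul(2, 17)), Add(-250, 46)), Pow(Add(436, 4), -1)) = Mul(Add(Add(Add(-2, Mul(4, 4)), 34), -204), Pow(440, -1)) = Mul(Add(Add(Add(-2, 16), 34), -204), Rational(1, 440)) = Mul(Add(Add(14, 34), -204), Rational(1, 440)) = Mul(Add(48, -204), Rational(1, 440)) = Mul(-156, Rational(1, 440)) = Rational(-39, 110)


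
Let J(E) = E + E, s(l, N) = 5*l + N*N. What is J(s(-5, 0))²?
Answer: 2500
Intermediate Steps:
s(l, N) = N² + 5*l (s(l, N) = 5*l + N² = N² + 5*l)
J(E) = 2*E
J(s(-5, 0))² = (2*(0² + 5*(-5)))² = (2*(0 - 25))² = (2*(-25))² = (-50)² = 2500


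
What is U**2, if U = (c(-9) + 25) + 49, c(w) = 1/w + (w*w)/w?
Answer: 341056/81 ≈ 4210.6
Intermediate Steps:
c(w) = w + 1/w (c(w) = 1/w + w**2/w = 1/w + w = w + 1/w)
U = 584/9 (U = ((-9 + 1/(-9)) + 25) + 49 = ((-9 - 1/9) + 25) + 49 = (-82/9 + 25) + 49 = 143/9 + 49 = 584/9 ≈ 64.889)
U**2 = (584/9)**2 = 341056/81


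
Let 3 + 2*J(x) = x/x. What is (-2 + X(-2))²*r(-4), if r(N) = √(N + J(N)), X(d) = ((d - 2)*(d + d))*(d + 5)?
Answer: 2116*I*√5 ≈ 4731.5*I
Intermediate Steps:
J(x) = -1 (J(x) = -3/2 + (x/x)/2 = -3/2 + (½)*1 = -3/2 + ½ = -1)
X(d) = 2*d*(-2 + d)*(5 + d) (X(d) = ((-2 + d)*(2*d))*(5 + d) = (2*d*(-2 + d))*(5 + d) = 2*d*(-2 + d)*(5 + d))
r(N) = √(-1 + N) (r(N) = √(N - 1) = √(-1 + N))
(-2 + X(-2))²*r(-4) = (-2 + 2*(-2)*(-10 + (-2)² + 3*(-2)))²*√(-1 - 4) = (-2 + 2*(-2)*(-10 + 4 - 6))²*√(-5) = (-2 + 2*(-2)*(-12))²*(I*√5) = (-2 + 48)²*(I*√5) = 46²*(I*√5) = 2116*(I*√5) = 2116*I*√5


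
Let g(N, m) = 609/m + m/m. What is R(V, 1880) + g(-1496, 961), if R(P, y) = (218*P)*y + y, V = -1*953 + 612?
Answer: -134303169590/961 ≈ -1.3975e+8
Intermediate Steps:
g(N, m) = 1 + 609/m (g(N, m) = 609/m + 1 = 1 + 609/m)
V = -341 (V = -953 + 612 = -341)
R(P, y) = y + 218*P*y (R(P, y) = 218*P*y + y = y + 218*P*y)
R(V, 1880) + g(-1496, 961) = 1880*(1 + 218*(-341)) + (609 + 961)/961 = 1880*(1 - 74338) + (1/961)*1570 = 1880*(-74337) + 1570/961 = -139753560 + 1570/961 = -134303169590/961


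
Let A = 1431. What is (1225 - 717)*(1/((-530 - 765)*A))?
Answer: -508/1853145 ≈ -0.00027413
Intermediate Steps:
(1225 - 717)*(1/((-530 - 765)*A)) = (1225 - 717)*(1/(-530 - 765*1431)) = 508*((1/1431)/(-1295)) = 508*(-1/1295*1/1431) = 508*(-1/1853145) = -508/1853145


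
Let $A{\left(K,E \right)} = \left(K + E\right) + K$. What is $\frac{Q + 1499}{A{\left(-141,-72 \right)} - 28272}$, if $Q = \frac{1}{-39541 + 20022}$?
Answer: $- \frac{14629490}{279375447} \approx -0.052365$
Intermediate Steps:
$A{\left(K,E \right)} = E + 2 K$ ($A{\left(K,E \right)} = \left(E + K\right) + K = E + 2 K$)
$Q = - \frac{1}{19519}$ ($Q = \frac{1}{-19519} = - \frac{1}{19519} \approx -5.1232 \cdot 10^{-5}$)
$\frac{Q + 1499}{A{\left(-141,-72 \right)} - 28272} = \frac{- \frac{1}{19519} + 1499}{\left(-72 + 2 \left(-141\right)\right) - 28272} = \frac{29258980}{19519 \left(\left(-72 - 282\right) - 28272\right)} = \frac{29258980}{19519 \left(-354 - 28272\right)} = \frac{29258980}{19519 \left(-28626\right)} = \frac{29258980}{19519} \left(- \frac{1}{28626}\right) = - \frac{14629490}{279375447}$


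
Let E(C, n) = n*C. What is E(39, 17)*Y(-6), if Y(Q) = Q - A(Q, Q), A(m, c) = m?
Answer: 0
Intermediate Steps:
E(C, n) = C*n
Y(Q) = 0 (Y(Q) = Q - Q = 0)
E(39, 17)*Y(-6) = (39*17)*0 = 663*0 = 0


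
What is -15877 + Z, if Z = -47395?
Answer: -63272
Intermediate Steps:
-15877 + Z = -15877 - 47395 = -63272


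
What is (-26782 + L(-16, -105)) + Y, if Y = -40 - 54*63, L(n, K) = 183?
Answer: -30041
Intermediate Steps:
Y = -3442 (Y = -40 - 3402 = -3442)
(-26782 + L(-16, -105)) + Y = (-26782 + 183) - 3442 = -26599 - 3442 = -30041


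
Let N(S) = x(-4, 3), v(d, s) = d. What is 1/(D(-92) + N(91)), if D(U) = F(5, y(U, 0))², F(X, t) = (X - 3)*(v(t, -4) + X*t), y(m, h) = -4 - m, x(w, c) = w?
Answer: 1/1115132 ≈ 8.9675e-7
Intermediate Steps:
F(X, t) = (-3 + X)*(t + X*t) (F(X, t) = (X - 3)*(t + X*t) = (-3 + X)*(t + X*t))
N(S) = -4
D(U) = (-48 - 12*U)² (D(U) = ((-4 - U)*(-3 + 5² - 2*5))² = ((-4 - U)*(-3 + 25 - 10))² = ((-4 - U)*12)² = (-48 - 12*U)²)
1/(D(-92) + N(91)) = 1/(144*(4 - 92)² - 4) = 1/(144*(-88)² - 4) = 1/(144*7744 - 4) = 1/(1115136 - 4) = 1/1115132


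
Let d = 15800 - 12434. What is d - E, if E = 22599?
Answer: -19233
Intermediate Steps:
d = 3366
d - E = 3366 - 1*22599 = 3366 - 22599 = -19233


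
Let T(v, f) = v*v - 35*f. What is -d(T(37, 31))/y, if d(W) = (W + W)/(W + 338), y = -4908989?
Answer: 284/1526695579 ≈ 1.8602e-7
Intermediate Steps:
T(v, f) = v² - 35*f
d(W) = 2*W/(338 + W) (d(W) = (2*W)/(338 + W) = 2*W/(338 + W))
-d(T(37, 31))/y = -2*(37² - 35*31)/(338 + (37² - 35*31))/(-4908989) = -2*(1369 - 1085)/(338 + (1369 - 1085))*(-1)/4908989 = -2*284/(338 + 284)*(-1)/4908989 = -2*284/622*(-1)/4908989 = -2*284*(1/622)*(-1)/4908989 = -284*(-1)/(311*4908989) = -1*(-284/1526695579) = 284/1526695579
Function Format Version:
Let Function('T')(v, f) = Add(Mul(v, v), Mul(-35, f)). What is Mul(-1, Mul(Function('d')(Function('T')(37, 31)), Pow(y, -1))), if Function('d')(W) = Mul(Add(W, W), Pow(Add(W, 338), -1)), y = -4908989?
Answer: Rational(284, 1526695579) ≈ 1.8602e-7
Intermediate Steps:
Function('T')(v, f) = Add(Pow(v, 2), Mul(-35, f))
Function('d')(W) = Mul(2, W, Pow(Add(338, W), -1)) (Function('d')(W) = Mul(Mul(2, W), Pow(Add(338, W), -1)) = Mul(2, W, Pow(Add(338, W), -1)))
Mul(-1, Mul(Function('d')(Function('T')(37, 31)), Pow(y, -1))) = Mul(-1, Mul(Mul(2, Add(Pow(37, 2), Mul(-35, 31)), Pow(Add(338, Add(Pow(37, 2), Mul(-35, 31))), -1)), Pow(-4908989, -1))) = Mul(-1, Mul(Mul(2, Add(1369, -1085), Pow(Add(338, Add(1369, -1085)), -1)), Rational(-1, 4908989))) = Mul(-1, Mul(Mul(2, 284, Pow(Add(338, 284), -1)), Rational(-1, 4908989))) = Mul(-1, Mul(Mul(2, 284, Pow(622, -1)), Rational(-1, 4908989))) = Mul(-1, Mul(Mul(2, 284, Rational(1, 622)), Rational(-1, 4908989))) = Mul(-1, Mul(Rational(284, 311), Rational(-1, 4908989))) = Mul(-1, Rational(-284, 1526695579)) = Rational(284, 1526695579)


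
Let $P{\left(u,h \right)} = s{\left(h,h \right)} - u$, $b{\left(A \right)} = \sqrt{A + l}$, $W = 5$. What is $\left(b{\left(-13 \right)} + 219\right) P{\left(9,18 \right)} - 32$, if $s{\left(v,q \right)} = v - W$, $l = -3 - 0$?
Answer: $844 + 16 i \approx 844.0 + 16.0 i$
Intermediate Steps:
$l = -3$ ($l = -3 + 0 = -3$)
$s{\left(v,q \right)} = -5 + v$ ($s{\left(v,q \right)} = v - 5 = -5 + v$)
$b{\left(A \right)} = \sqrt{-3 + A}$ ($b{\left(A \right)} = \sqrt{A - 3} = \sqrt{-3 + A}$)
$P{\left(u,h \right)} = -5 + h - u$ ($P{\left(u,h \right)} = \left(-5 + h\right) - u = -5 + h - u$)
$\left(b{\left(-13 \right)} + 219\right) P{\left(9,18 \right)} - 32 = \left(\sqrt{-3 - 13} + 219\right) \left(-5 + 18 - 9\right) - 32 = \left(\sqrt{-16} + 219\right) \left(-5 + 18 - 9\right) - 32 = \left(4 i + 219\right) 4 - 32 = \left(219 + 4 i\right) 4 - 32 = \left(876 + 16 i\right) - 32 = 844 + 16 i$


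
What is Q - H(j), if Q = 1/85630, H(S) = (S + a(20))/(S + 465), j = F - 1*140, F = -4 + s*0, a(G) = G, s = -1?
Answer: 10618441/27487230 ≈ 0.38630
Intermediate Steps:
F = -4 (F = -4 - 1*0 = -4 + 0 = -4)
j = -144 (j = -4 - 1*140 = -4 - 140 = -144)
H(S) = (20 + S)/(465 + S) (H(S) = (S + 20)/(S + 465) = (20 + S)/(465 + S))
Q = 1/85630 ≈ 1.1678e-5
Q - H(j) = 1/85630 - (20 - 144)/(465 - 144) = 1/85630 - (-124)/321 = 1/85630 - 1*(-124/321) = 1/85630 + 124/321 = 10618441/27487230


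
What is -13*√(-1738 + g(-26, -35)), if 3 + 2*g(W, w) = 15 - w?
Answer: -39*I*√762/2 ≈ -538.29*I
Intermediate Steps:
g(W, w) = 6 - w/2 (g(W, w) = -3/2 + (15 - w)/2 = -3/2 + (15/2 - w/2) = 6 - w/2)
-13*√(-1738 + g(-26, -35)) = -13*√(-1738 + (6 - ½*(-35))) = -13*√(-1738 + (6 + 35/2)) = -13*√(-1738 + 47/2) = -39*I*√762/2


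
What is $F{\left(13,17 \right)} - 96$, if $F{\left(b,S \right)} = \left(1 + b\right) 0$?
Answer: $-96$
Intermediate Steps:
$F{\left(b,S \right)} = 0$
$F{\left(13,17 \right)} - 96 = 0 - 96 = -96$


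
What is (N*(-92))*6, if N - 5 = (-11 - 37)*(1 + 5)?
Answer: 156216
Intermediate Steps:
N = -283 (N = 5 + (-11 - 37)*(1 + 5) = 5 - 48*6 = 5 - 288 = -283)
(N*(-92))*6 = -283*(-92)*6 = 26036*6 = 156216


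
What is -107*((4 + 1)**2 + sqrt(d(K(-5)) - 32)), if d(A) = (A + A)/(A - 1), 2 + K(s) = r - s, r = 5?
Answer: -2675 - 428*I*sqrt(91)/7 ≈ -2675.0 - 583.27*I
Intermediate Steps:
K(s) = 3 - s (K(s) = -2 + (5 - s) = 3 - s)
d(A) = 2*A/(-1 + A) (d(A) = (2*A)/(-1 + A) = 2*A/(-1 + A))
-107*((4 + 1)**2 + sqrt(d(K(-5)) - 32)) = -107*((4 + 1)**2 + sqrt(2*(3 - 1*(-5))/(-1 + (3 - 1*(-5))) - 32)) = -107*(5**2 + sqrt(2*(3 + 5)/(-1 + (3 + 5)) - 32)) = -107*(25 + sqrt(2*8/(-1 + 8) - 32)) = -107*(25 + sqrt(2*8/7 - 32)) = -107*(25 + sqrt(2*8*(1/7) - 32)) = -107*(25 + sqrt(16/7 - 32)) = -107*(25 + sqrt(-208/7)) = -107*(25 + 4*I*sqrt(91)/7) = -2675 - 428*I*sqrt(91)/7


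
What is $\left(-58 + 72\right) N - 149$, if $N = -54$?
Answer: $-905$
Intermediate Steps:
$\left(-58 + 72\right) N - 149 = \left(-58 + 72\right) \left(-54\right) - 149 = 14 \left(-54\right) - 149 = -756 - 149 = -905$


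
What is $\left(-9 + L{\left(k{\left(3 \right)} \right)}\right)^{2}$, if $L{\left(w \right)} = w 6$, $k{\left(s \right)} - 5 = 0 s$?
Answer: $441$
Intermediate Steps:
$k{\left(s \right)} = 5$ ($k{\left(s \right)} = 5 + 0 s = 5 + 0 = 5$)
$L{\left(w \right)} = 6 w$
$\left(-9 + L{\left(k{\left(3 \right)} \right)}\right)^{2} = \left(-9 + 6 \cdot 5\right)^{2} = \left(-9 + 30\right)^{2} = 21^{2} = 441$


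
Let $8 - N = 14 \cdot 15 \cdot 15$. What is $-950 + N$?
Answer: $-4092$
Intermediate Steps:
$N = -3142$ ($N = 8 - 14 \cdot 15 \cdot 15 = 8 - 210 \cdot 15 = 8 - 3150 = -3142$)
$-950 + N = -950 - 3142 = -4092$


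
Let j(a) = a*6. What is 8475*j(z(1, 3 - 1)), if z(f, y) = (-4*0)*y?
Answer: 0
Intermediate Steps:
z(f, y) = 0 (z(f, y) = 0*y = 0)
j(a) = 6*a
8475*j(z(1, 3 - 1)) = 8475*(6*0) = 8475*0 = 0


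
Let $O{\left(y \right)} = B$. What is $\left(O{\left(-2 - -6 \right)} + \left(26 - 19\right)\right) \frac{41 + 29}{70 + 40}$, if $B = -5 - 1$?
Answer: $\frac{7}{11} \approx 0.63636$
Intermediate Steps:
$B = -6$ ($B = -5 - 1 = -6$)
$O{\left(y \right)} = -6$
$\left(O{\left(-2 - -6 \right)} + \left(26 - 19\right)\right) \frac{41 + 29}{70 + 40} = \left(-6 + \left(26 - 19\right)\right) \frac{41 + 29}{70 + 40} = \left(-6 + 7\right) \frac{70}{110} = 1 \cdot 70 \cdot \frac{1}{110} = 1 \cdot \frac{7}{11} = \frac{7}{11}$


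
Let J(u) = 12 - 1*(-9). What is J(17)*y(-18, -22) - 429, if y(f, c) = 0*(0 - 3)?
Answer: -429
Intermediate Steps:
J(u) = 21 (J(u) = 12 + 9 = 21)
y(f, c) = 0 (y(f, c) = 0*(-3) = 0)
J(17)*y(-18, -22) - 429 = 21*0 - 429 = 0 - 429 = -429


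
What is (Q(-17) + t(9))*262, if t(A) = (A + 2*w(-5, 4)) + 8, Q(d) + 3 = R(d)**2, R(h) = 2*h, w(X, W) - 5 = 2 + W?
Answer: 312304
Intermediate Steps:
w(X, W) = 7 + W (w(X, W) = 5 + (2 + W) = 7 + W)
Q(d) = -3 + 4*d**2 (Q(d) = -3 + (2*d)**2 = -3 + 4*d**2)
t(A) = 30 + A (t(A) = (A + 2*(7 + 4)) + 8 = (A + 2*11) + 8 = (A + 22) + 8 = (22 + A) + 8 = 30 + A)
(Q(-17) + t(9))*262 = ((-3 + 4*(-17)**2) + (30 + 9))*262 = ((-3 + 4*289) + 39)*262 = ((-3 + 1156) + 39)*262 = (1153 + 39)*262 = 1192*262 = 312304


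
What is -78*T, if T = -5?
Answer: 390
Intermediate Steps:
-78*T = -78*(-5) = 390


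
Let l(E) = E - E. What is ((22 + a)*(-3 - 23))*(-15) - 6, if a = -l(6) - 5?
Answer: 6624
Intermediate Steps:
l(E) = 0
a = -5 (a = -1*0 - 5 = 0 - 5 = -5)
((22 + a)*(-3 - 23))*(-15) - 6 = ((22 - 5)*(-3 - 23))*(-15) - 6 = (17*(-26))*(-15) - 6 = -442*(-15) - 6 = 6630 - 6 = 6624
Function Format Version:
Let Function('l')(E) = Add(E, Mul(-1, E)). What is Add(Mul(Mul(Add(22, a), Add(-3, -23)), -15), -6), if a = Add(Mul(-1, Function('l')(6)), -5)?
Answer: 6624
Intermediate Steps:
Function('l')(E) = 0
a = -5 (a = Add(Mul(-1, 0), -5) = Add(0, -5) = -5)
Add(Mul(Mul(Add(22, a), Add(-3, -23)), -15), -6) = Add(Mul(Mul(Add(22, -5), Add(-3, -23)), -15), -6) = Add(Mul(Mul(17, -26), -15), -6) = Add(Mul(-442, -15), -6) = Add(6630, -6) = 6624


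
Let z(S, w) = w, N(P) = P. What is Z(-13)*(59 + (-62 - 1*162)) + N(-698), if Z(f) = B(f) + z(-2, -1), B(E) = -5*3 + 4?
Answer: 1282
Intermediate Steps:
B(E) = -11 (B(E) = -15 + 4 = -11)
Z(f) = -12 (Z(f) = -11 - 1 = -12)
Z(-13)*(59 + (-62 - 1*162)) + N(-698) = -12*(59 + (-62 - 1*162)) - 698 = -12*(59 + (-62 - 162)) - 698 = -12*(59 - 224) - 698 = -12*(-165) - 698 = 1980 - 698 = 1282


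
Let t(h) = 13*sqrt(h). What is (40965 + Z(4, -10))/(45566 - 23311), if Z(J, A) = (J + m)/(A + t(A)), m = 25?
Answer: 7332706/3983645 - 377*I*sqrt(10)/39836450 ≈ 1.8407 - 2.9927e-5*I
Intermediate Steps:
Z(J, A) = (25 + J)/(A + 13*sqrt(A)) (Z(J, A) = (J + 25)/(A + 13*sqrt(A)) = (25 + J)/(A + 13*sqrt(A)))
(40965 + Z(4, -10))/(45566 - 23311) = (40965 + (25 + 4)/(-10 + 13*sqrt(-10)))/(45566 - 23311) = (40965 + 29/(-10 + 13*(I*sqrt(10))))/22255 = (40965 + 29/(-10 + 13*I*sqrt(10)))*(1/22255) = 8193/4451 + 29/(22255*(-10 + 13*I*sqrt(10)))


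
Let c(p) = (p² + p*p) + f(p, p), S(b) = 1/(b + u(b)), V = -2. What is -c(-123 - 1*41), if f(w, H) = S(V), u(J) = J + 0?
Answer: -215167/4 ≈ -53792.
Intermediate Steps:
u(J) = J
S(b) = 1/(2*b) (S(b) = 1/(b + b) = 1/(2*b))
f(w, H) = -¼ (f(w, H) = (½)/(-2) = (½)*(-½) = -¼)
c(p) = -¼ + 2*p² (c(p) = (p² + p*p) - ¼ = (p² + p²) - ¼ = 2*p² - ¼ = -¼ + 2*p²)
-c(-123 - 1*41) = -(-¼ + 2*(-123 - 1*41)²) = -(-¼ + 2*(-123 - 41)²) = -(-¼ + 2*(-164)²) = -(-¼ + 2*26896) = -(-¼ + 53792) = -1*215167/4 = -215167/4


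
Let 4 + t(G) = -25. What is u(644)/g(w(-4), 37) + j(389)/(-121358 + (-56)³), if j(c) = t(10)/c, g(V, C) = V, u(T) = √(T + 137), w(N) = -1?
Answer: 29/115522886 - √781 ≈ -27.946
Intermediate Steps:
t(G) = -29 (t(G) = -4 - 25 = -29)
u(T) = √(137 + T)
j(c) = -29/c
u(644)/g(w(-4), 37) + j(389)/(-121358 + (-56)³) = √(137 + 644)/(-1) + (-29/389)/(-121358 + (-56)³) = √781*(-1) + (-29*1/389)/(-121358 - 175616) = -√781 - 29/389/(-296974) = -√781 - 29/389*(-1/296974) = -√781 + 29/115522886 = 29/115522886 - √781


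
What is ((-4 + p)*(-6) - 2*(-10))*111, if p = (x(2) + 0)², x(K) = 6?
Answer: -19092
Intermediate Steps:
p = 36 (p = (6 + 0)² = 6² = 36)
((-4 + p)*(-6) - 2*(-10))*111 = ((-4 + 36)*(-6) - 2*(-10))*111 = (32*(-6) + 20)*111 = (-192 + 20)*111 = -172*111 = -19092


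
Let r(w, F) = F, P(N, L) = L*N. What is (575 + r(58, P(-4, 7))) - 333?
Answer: 214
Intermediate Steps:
(575 + r(58, P(-4, 7))) - 333 = (575 + 7*(-4)) - 333 = (575 - 28) - 333 = 547 - 333 = 214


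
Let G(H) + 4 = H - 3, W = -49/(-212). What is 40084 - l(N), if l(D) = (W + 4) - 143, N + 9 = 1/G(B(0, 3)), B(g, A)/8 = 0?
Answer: 8527227/212 ≈ 40223.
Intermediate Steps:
B(g, A) = 0 (B(g, A) = 8*0 = 0)
W = 49/212 (W = -49*(-1/212) = 49/212 ≈ 0.23113)
G(H) = -7 + H (G(H) = -4 + (H - 3) = -4 + (-3 + H) = -7 + H)
N = -64/7 (N = -9 + 1/(-7 + 0) = -9 + 1/(-7) = -9 - ⅐ = -64/7 ≈ -9.1429)
l(D) = -29419/212 (l(D) = (49/212 + 4) - 143 = 897/212 - 143 = -29419/212)
40084 - l(N) = 40084 - 1*(-29419/212) = 40084 + 29419/212 = 8527227/212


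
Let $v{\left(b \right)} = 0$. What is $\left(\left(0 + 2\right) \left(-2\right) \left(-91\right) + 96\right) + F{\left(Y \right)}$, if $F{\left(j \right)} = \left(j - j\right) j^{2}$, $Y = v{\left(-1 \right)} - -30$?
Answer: $460$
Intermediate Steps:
$Y = 30$ ($Y = 0 - -30 = 0 + 30 = 30$)
$F{\left(j \right)} = 0$ ($F{\left(j \right)} = 0 j^{2} = 0$)
$\left(\left(0 + 2\right) \left(-2\right) \left(-91\right) + 96\right) + F{\left(Y \right)} = \left(\left(0 + 2\right) \left(-2\right) \left(-91\right) + 96\right) + 0 = \left(2 \left(-2\right) \left(-91\right) + 96\right) + 0 = \left(\left(-4\right) \left(-91\right) + 96\right) + 0 = \left(364 + 96\right) + 0 = 460 + 0 = 460$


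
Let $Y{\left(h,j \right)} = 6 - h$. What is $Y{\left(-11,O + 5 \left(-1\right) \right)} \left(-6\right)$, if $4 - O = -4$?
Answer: $-102$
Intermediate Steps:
$O = 8$ ($O = 4 - -4 = 4 + 4 = 8$)
$Y{\left(-11,O + 5 \left(-1\right) \right)} \left(-6\right) = \left(6 - -11\right) \left(-6\right) = \left(6 + 11\right) \left(-6\right) = 17 \left(-6\right) = -102$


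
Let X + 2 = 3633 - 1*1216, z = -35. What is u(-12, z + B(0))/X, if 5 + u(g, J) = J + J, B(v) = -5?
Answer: -17/483 ≈ -0.035197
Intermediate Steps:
X = 2415 (X = -2 + (3633 - 1*1216) = -2 + (3633 - 1216) = -2 + 2417 = 2415)
u(g, J) = -5 + 2*J (u(g, J) = -5 + (J + J) = -5 + 2*J)
u(-12, z + B(0))/X = (-5 + 2*(-35 - 5))/2415 = (-5 + 2*(-40))*(1/2415) = (-5 - 80)*(1/2415) = -85*1/2415 = -17/483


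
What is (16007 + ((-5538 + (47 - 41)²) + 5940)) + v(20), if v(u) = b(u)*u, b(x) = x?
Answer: 16845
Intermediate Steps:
v(u) = u² (v(u) = u*u = u²)
(16007 + ((-5538 + (47 - 41)²) + 5940)) + v(20) = (16007 + ((-5538 + (47 - 41)²) + 5940)) + 20² = (16007 + ((-5538 + 6²) + 5940)) + 400 = (16007 + ((-5538 + 36) + 5940)) + 400 = (16007 + (-5502 + 5940)) + 400 = (16007 + 438) + 400 = 16445 + 400 = 16845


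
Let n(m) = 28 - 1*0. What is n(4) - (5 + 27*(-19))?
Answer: 536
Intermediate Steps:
n(m) = 28 (n(m) = 28 + 0 = 28)
n(4) - (5 + 27*(-19)) = 28 - (5 + 27*(-19)) = 28 - (5 - 513) = 28 - 1*(-508) = 28 + 508 = 536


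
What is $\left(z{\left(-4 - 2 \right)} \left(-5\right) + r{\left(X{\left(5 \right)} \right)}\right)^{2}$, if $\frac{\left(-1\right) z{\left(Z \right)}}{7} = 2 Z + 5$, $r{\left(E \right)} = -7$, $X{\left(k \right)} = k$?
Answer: $63504$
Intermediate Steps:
$z{\left(Z \right)} = -35 - 14 Z$ ($z{\left(Z \right)} = - 7 \left(2 Z + 5\right) = - 7 \left(5 + 2 Z\right) = -35 - 14 Z$)
$\left(z{\left(-4 - 2 \right)} \left(-5\right) + r{\left(X{\left(5 \right)} \right)}\right)^{2} = \left(\left(-35 - 14 \left(-4 - 2\right)\right) \left(-5\right) - 7\right)^{2} = \left(\left(-35 - -84\right) \left(-5\right) - 7\right)^{2} = \left(\left(-35 + 84\right) \left(-5\right) - 7\right)^{2} = \left(49 \left(-5\right) - 7\right)^{2} = \left(-245 - 7\right)^{2} = \left(-252\right)^{2} = 63504$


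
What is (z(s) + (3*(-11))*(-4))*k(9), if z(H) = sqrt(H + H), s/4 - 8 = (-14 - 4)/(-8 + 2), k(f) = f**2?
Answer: 10692 + 162*sqrt(22) ≈ 11452.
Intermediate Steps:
s = 44 (s = 32 + 4*((-14 - 4)/(-8 + 2)) = 32 + 4*(-18/(-6)) = 32 + 4*(-18*(-1/6)) = 32 + 4*3 = 32 + 12 = 44)
z(H) = sqrt(2)*sqrt(H) (z(H) = sqrt(2*H) = sqrt(2)*sqrt(H))
(z(s) + (3*(-11))*(-4))*k(9) = (sqrt(2)*sqrt(44) + (3*(-11))*(-4))*9**2 = (sqrt(2)*(2*sqrt(11)) - 33*(-4))*81 = (2*sqrt(22) + 132)*81 = (132 + 2*sqrt(22))*81 = 10692 + 162*sqrt(22)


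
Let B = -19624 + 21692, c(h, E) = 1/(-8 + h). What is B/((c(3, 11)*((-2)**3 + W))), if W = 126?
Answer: -5170/59 ≈ -87.627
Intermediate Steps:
B = 2068
B/((c(3, 11)*((-2)**3 + W))) = 2068/((((-2)**3 + 126)/(-8 + 3))) = 2068/(((-8 + 126)/(-5))) = 2068/((-1/5*118)) = 2068/(-118/5) = 2068*(-5/118) = -5170/59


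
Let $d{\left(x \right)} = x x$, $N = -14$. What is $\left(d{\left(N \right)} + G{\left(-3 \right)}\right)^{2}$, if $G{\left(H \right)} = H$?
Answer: $37249$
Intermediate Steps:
$d{\left(x \right)} = x^{2}$
$\left(d{\left(N \right)} + G{\left(-3 \right)}\right)^{2} = \left(\left(-14\right)^{2} - 3\right)^{2} = \left(196 - 3\right)^{2} = 193^{2} = 37249$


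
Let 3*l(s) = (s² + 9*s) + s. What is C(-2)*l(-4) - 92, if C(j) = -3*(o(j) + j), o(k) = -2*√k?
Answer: -140 - 48*I*√2 ≈ -140.0 - 67.882*I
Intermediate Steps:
l(s) = s²/3 + 10*s/3 (l(s) = ((s² + 9*s) + s)/3 = (s² + 10*s)/3 = s²/3 + 10*s/3)
C(j) = -3*j + 6*√j (C(j) = -3*(-2*√j + j) = -3*(j - 2*√j) = -3*j + 6*√j)
C(-2)*l(-4) - 92 = (-3*(-2) + 6*√(-2))*((⅓)*(-4)*(10 - 4)) - 92 = (6 + 6*(I*√2))*((⅓)*(-4)*6) - 92 = (6 + 6*I*√2)*(-8) - 92 = (-48 - 48*I*√2) - 92 = -140 - 48*I*√2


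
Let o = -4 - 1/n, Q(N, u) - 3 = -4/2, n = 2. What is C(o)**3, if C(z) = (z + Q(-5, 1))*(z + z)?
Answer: 250047/8 ≈ 31256.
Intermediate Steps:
Q(N, u) = 1 (Q(N, u) = 3 - 4/2 = 3 - 4*1/2 = 3 - 2 = 1)
o = -9/2 (o = -4 - 1/2 = -9/2 ≈ -4.5000)
C(z) = 2*z*(1 + z) (C(z) = (z + 1)*(z + z) = (1 + z)*(2*z) = 2*z*(1 + z))
C(o)**3 = (2*(-9/2)*(1 - 9/2))**3 = (2*(-9/2)*(-7/2))**3 = (63/2)**3 = 250047/8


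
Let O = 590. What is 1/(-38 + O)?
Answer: 1/552 ≈ 0.0018116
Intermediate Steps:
1/(-38 + O) = 1/(-38 + 590) = 1/552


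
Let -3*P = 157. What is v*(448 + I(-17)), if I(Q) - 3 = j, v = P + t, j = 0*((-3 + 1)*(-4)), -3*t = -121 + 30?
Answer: -9922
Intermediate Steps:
P = -157/3 (P = -1/3*157 = -157/3 ≈ -52.333)
t = 91/3 (t = -(-121 + 30)/3 = -1/3*(-91) = 91/3 ≈ 30.333)
j = 0 (j = 0*(-2*(-4)) = 0*8 = 0)
v = -22 (v = -157/3 + 91/3 = -22)
I(Q) = 3 (I(Q) = 3 + 0 = 3)
v*(448 + I(-17)) = -22*(448 + 3) = -22*451 = -9922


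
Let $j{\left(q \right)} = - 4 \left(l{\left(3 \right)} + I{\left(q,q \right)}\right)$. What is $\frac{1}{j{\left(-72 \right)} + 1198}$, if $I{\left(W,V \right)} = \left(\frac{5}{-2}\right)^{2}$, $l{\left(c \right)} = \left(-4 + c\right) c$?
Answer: $\frac{1}{1185} \approx 0.00084388$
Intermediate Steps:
$l{\left(c \right)} = c \left(-4 + c\right)$
$I{\left(W,V \right)} = \frac{25}{4}$ ($I{\left(W,V \right)} = \left(5 \left(- \frac{1}{2}\right)\right)^{2} = \left(- \frac{5}{2}\right)^{2} = \frac{25}{4}$)
$j{\left(q \right)} = -13$ ($j{\left(q \right)} = - 4 \left(3 \left(-4 + 3\right) + \frac{25}{4}\right) = - 4 \left(3 \left(-1\right) + \frac{25}{4}\right) = - 4 \left(-3 + \frac{25}{4}\right) = \left(-4\right) \frac{13}{4} = -13$)
$\frac{1}{j{\left(-72 \right)} + 1198} = \frac{1}{-13 + 1198} = \frac{1}{1185}$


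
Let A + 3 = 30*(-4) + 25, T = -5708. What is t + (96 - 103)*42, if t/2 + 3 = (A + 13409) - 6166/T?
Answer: 37564577/1427 ≈ 26324.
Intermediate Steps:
A = -98 (A = -3 + (30*(-4) + 25) = -3 + (-120 + 25) = -3 - 95 = -98)
t = 37984115/1427 (t = -6 + 2*((-98 + 13409) - 6166/(-5708)) = -6 + 2*(13311 - 6166*(-1/5708)) = -6 + 2*(13311 + 3083/2854) = -6 + 2*(37992677/2854) = -6 + 37992677/1427 = 37984115/1427 ≈ 26618.)
t + (96 - 103)*42 = 37984115/1427 + (96 - 103)*42 = 37984115/1427 - 7*42 = 37984115/1427 - 294 = 37564577/1427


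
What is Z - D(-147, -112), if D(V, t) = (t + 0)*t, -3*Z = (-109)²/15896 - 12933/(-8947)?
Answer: -5352391821859/426664536 ≈ -12545.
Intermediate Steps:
Z = -311882275/426664536 (Z = -((-109)²/15896 - 12933/(-8947))/3 = -(11881*(1/15896) - 12933*(-1/8947))/3 = -(11881/15896 + 12933/8947)/3 = -⅓*311882275/142221512 = -311882275/426664536 ≈ -0.73098)
D(V, t) = t² (D(V, t) = t*t = t²)
Z - D(-147, -112) = -311882275/426664536 - 1*(-112)² = -311882275/426664536 - 1*12544 = -311882275/426664536 - 12544 = -5352391821859/426664536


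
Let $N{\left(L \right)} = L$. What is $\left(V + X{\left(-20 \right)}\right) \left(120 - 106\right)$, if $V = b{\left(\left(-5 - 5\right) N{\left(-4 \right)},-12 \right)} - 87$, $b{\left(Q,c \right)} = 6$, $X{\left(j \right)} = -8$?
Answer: $-1246$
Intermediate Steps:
$V = -81$ ($V = 6 - 87 = -81$)
$\left(V + X{\left(-20 \right)}\right) \left(120 - 106\right) = \left(-81 - 8\right) \left(120 - 106\right) = \left(-89\right) 14 = -1246$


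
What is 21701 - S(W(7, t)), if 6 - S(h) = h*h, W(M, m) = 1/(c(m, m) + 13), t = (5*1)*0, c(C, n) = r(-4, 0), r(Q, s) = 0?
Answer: 3666456/169 ≈ 21695.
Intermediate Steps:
c(C, n) = 0
t = 0 (t = 5*0 = 0)
W(M, m) = 1/13 (W(M, m) = 1/(0 + 13) = 1/13)
S(h) = 6 - h² (S(h) = 6 - h*h = 6 - h²)
21701 - S(W(7, t)) = 21701 - (6 - (1/13)²) = 21701 - (6 - 1*1/169) = 21701 - (6 - 1/169) = 21701 - 1*1013/169 = 21701 - 1013/169 = 3666456/169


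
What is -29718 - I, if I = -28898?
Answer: -820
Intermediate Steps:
-29718 - I = -29718 - 1*(-28898) = -29718 + 28898 = -820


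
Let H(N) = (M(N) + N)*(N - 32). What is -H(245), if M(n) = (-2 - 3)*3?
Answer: -48990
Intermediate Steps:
M(n) = -15 (M(n) = -5*3 = -15)
H(N) = (-32 + N)*(-15 + N) (H(N) = (-15 + N)*(N - 32) = (-15 + N)*(-32 + N) = (-32 + N)*(-15 + N))
-H(245) = -(480 + 245² - 47*245) = -(480 + 60025 - 11515) = -1*48990 = -48990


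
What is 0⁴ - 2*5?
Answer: -10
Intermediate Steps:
0⁴ - 2*5 = 0 - 10 = -10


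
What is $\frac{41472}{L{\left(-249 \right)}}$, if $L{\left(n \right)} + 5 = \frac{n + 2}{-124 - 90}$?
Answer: $- \frac{8875008}{823} \approx -10784.0$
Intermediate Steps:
$L{\left(n \right)} = - \frac{536}{107} - \frac{n}{214}$ ($L{\left(n \right)} = -5 + \frac{n + 2}{-124 - 90} = -5 + \frac{2 + n}{-214} = -5 + \left(2 + n\right) \left(- \frac{1}{214}\right) = -5 - \left(\frac{1}{107} + \frac{n}{214}\right) = - \frac{536}{107} - \frac{n}{214}$)
$\frac{41472}{L{\left(-249 \right)}} = \frac{41472}{- \frac{536}{107} - - \frac{249}{214}} = \frac{41472}{- \frac{536}{107} + \frac{249}{214}} = \frac{41472}{- \frac{823}{214}} = 41472 \left(- \frac{214}{823}\right) = - \frac{8875008}{823}$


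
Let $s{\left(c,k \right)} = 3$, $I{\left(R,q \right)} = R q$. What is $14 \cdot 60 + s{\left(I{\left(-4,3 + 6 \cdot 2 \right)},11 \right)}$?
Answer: $843$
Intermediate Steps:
$14 \cdot 60 + s{\left(I{\left(-4,3 + 6 \cdot 2 \right)},11 \right)} = 14 \cdot 60 + 3 = 840 + 3 = 843$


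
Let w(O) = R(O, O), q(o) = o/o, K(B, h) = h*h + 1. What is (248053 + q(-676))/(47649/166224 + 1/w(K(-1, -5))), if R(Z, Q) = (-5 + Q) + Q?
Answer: 645976273504/801909 ≈ 8.0555e+5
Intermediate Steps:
K(B, h) = 1 + h**2 (K(B, h) = h**2 + 1 = 1 + h**2)
q(o) = 1
R(Z, Q) = -5 + 2*Q
w(O) = -5 + 2*O
(248053 + q(-676))/(47649/166224 + 1/w(K(-1, -5))) = (248053 + 1)/(47649/166224 + 1/(-5 + 2*(1 + (-5)**2))) = 248054/(47649*(1/166224) + 1/(-5 + 2*(1 + 25))) = 248054/(15883/55408 + 1/(-5 + 2*26)) = 248054/(15883/55408 + 1/(-5 + 52)) = 248054/(15883/55408 + 1/47) = 248054/(801909/2604176) = 248054*(2604176/801909) = 645976273504/801909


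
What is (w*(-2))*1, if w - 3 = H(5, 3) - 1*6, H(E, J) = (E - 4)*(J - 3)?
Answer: 6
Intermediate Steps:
H(E, J) = (-4 + E)*(-3 + J)
w = -3 (w = 3 + ((12 - 4*3 - 3*5 + 5*3) - 1*6) = 3 + ((12 - 12 - 15 + 15) - 6) = 3 + (0 - 6) = 3 - 6 = -3)
(w*(-2))*1 = -3*(-2)*1 = 6*1 = 6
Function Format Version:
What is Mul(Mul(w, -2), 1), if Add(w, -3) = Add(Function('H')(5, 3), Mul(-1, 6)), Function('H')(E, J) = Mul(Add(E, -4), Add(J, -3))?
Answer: 6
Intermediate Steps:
Function('H')(E, J) = Mul(Add(-4, E), Add(-3, J))
w = -3 (w = Add(3, Add(Add(12, Mul(-4, 3), Mul(-3, 5), Mul(5, 3)), Mul(-1, 6))) = Add(3, Add(Add(12, -12, -15, 15), -6)) = Add(3, Add(0, -6)) = Add(3, -6) = -3)
Mul(Mul(w, -2), 1) = Mul(Mul(-3, -2), 1) = Mul(6, 1) = 6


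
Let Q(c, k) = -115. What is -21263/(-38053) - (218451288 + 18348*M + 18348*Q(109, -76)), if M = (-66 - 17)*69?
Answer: -4233863215153/38053 ≈ -1.1126e+8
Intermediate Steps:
M = -5727 (M = -83*69 = -5727)
-21263/(-38053) - (218451288 + 18348*M + 18348*Q(109, -76)) = -21263/(-38053) - 18348/(1/((-5727 + 11906) - 115)) = -21263*(-1/38053) - 18348/(1/(6179 - 115)) = 21263/38053 - 18348/(1/6064) = 21263/38053 - 18348/1/6064 = 21263/38053 - 18348*6064 = 21263/38053 - 111262272 = -4233863215153/38053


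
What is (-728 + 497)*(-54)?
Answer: 12474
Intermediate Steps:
(-728 + 497)*(-54) = -231*(-54) = 12474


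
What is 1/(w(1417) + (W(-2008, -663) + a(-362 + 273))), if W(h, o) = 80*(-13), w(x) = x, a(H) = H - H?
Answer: 1/377 ≈ 0.0026525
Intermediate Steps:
a(H) = 0
W(h, o) = -1040
1/(w(1417) + (W(-2008, -663) + a(-362 + 273))) = 1/(1417 + (-1040 + 0)) = 1/(1417 - 1040) = 1/377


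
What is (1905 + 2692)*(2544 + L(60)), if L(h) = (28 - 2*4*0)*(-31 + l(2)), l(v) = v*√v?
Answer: 7704572 + 257432*√2 ≈ 8.0686e+6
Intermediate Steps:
l(v) = v^(3/2)
L(h) = -868 + 56*√2 (L(h) = (28 - 2*4*0)*(-31 + 2^(3/2)) = (28 - 8*0)*(-31 + 2*√2) = (28 + 0)*(-31 + 2*√2) = 28*(-31 + 2*√2) = -868 + 56*√2)
(1905 + 2692)*(2544 + L(60)) = (1905 + 2692)*(2544 + (-868 + 56*√2)) = 4597*(1676 + 56*√2) = 7704572 + 257432*√2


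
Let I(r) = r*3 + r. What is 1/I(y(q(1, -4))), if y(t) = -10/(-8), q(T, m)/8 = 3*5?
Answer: ⅕ ≈ 0.20000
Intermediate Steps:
q(T, m) = 120 (q(T, m) = 8*(3*5) = 8*15 = 120)
y(t) = 5/4 (y(t) = -10*(-⅛) = 5/4)
I(r) = 4*r (I(r) = 3*r + r = 4*r)
1/I(y(q(1, -4))) = 1/(4*(5/4)) = 1/5 = ⅕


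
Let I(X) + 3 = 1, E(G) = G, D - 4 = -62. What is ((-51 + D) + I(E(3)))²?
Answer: 12321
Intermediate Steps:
D = -58 (D = 4 - 62 = -58)
I(X) = -2 (I(X) = -3 + 1 = -2)
((-51 + D) + I(E(3)))² = ((-51 - 58) - 2)² = (-109 - 2)² = (-111)² = 12321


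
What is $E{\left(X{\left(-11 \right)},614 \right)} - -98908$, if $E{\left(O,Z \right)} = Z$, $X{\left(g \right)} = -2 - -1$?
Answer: $99522$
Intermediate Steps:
$X{\left(g \right)} = -1$ ($X{\left(g \right)} = -2 + 1 = -1$)
$E{\left(X{\left(-11 \right)},614 \right)} - -98908 = 614 - -98908 = 614 + 98908 = 99522$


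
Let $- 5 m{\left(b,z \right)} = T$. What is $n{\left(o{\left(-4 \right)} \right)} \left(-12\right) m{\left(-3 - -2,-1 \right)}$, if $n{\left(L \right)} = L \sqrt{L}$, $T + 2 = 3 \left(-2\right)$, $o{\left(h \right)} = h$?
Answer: $\frac{768 i}{5} \approx 153.6 i$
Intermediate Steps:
$T = -8$ ($T = -2 + 3 \left(-2\right) = -2 - 6 = -8$)
$m{\left(b,z \right)} = \frac{8}{5}$ ($m{\left(b,z \right)} = \left(- \frac{1}{5}\right) \left(-8\right) = \frac{8}{5}$)
$n{\left(L \right)} = L^{\frac{3}{2}}$
$n{\left(o{\left(-4 \right)} \right)} \left(-12\right) m{\left(-3 - -2,-1 \right)} = \left(-4\right)^{\frac{3}{2}} \left(-12\right) \frac{8}{5} = - 8 i \left(-12\right) \frac{8}{5} = 96 i \frac{8}{5} = \frac{768 i}{5}$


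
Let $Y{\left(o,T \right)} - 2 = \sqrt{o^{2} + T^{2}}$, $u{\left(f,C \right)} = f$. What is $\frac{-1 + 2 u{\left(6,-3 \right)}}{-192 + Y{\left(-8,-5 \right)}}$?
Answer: $- \frac{2090}{36011} - \frac{11 \sqrt{89}}{36011} \approx -0.06092$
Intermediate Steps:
$Y{\left(o,T \right)} = 2 + \sqrt{T^{2} + o^{2}}$ ($Y{\left(o,T \right)} = 2 + \sqrt{o^{2} + T^{2}} = 2 + \sqrt{T^{2} + o^{2}}$)
$\frac{-1 + 2 u{\left(6,-3 \right)}}{-192 + Y{\left(-8,-5 \right)}} = \frac{-1 + 2 \cdot 6}{-192 + \left(2 + \sqrt{\left(-5\right)^{2} + \left(-8\right)^{2}}\right)} = \frac{-1 + 12}{-192 + \left(2 + \sqrt{25 + 64}\right)} = \frac{11}{-192 + \left(2 + \sqrt{89}\right)} = \frac{11}{-190 + \sqrt{89}}$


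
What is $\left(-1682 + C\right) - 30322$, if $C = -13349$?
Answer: $-45353$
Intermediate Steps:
$\left(-1682 + C\right) - 30322 = \left(-1682 - 13349\right) - 30322 = -15031 - 30322 = -45353$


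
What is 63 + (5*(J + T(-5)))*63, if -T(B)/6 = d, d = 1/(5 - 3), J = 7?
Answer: 1323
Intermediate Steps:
d = 1/2 ≈ 0.50000
T(B) = -3 (T(B) = -6*1/2 = -3)
63 + (5*(J + T(-5)))*63 = 63 + (5*(7 - 3))*63 = 63 + (5*4)*63 = 63 + 20*63 = 63 + 1260 = 1323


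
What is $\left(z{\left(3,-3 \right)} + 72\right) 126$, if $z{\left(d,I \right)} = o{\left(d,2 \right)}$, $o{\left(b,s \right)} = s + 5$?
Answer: $9954$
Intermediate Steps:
$o{\left(b,s \right)} = 5 + s$
$z{\left(d,I \right)} = 7$ ($z{\left(d,I \right)} = 5 + 2 = 7$)
$\left(z{\left(3,-3 \right)} + 72\right) 126 = \left(7 + 72\right) 126 = 79 \cdot 126 = 9954$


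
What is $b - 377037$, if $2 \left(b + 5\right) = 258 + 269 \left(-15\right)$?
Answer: $- \frac{757861}{2} \approx -3.7893 \cdot 10^{5}$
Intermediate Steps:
$b = - \frac{3787}{2}$ ($b = -5 + \frac{258 + 269 \left(-15\right)}{2} = -5 + \frac{258 - 4035}{2} = -5 + \frac{1}{2} \left(-3777\right) = -5 - \frac{3777}{2} = - \frac{3787}{2} \approx -1893.5$)
$b - 377037 = - \frac{3787}{2} - 377037 = - \frac{757861}{2}$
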